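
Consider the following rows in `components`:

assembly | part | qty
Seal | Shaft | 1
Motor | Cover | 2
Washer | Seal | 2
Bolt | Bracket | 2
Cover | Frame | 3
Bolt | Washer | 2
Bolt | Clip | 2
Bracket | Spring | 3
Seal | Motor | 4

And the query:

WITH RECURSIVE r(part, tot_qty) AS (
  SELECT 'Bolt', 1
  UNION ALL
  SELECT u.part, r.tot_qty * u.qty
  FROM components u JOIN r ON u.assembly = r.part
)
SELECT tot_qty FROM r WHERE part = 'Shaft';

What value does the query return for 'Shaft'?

Base: (Bolt, tot_qty=1).
Iteration 1: components of {Bolt} -> Bracket = 1*2 = 2, Clip = 1*2 = 2, Washer = 1*2 = 2.
Iteration 2: components of {Bracket,Clip,Washer} -> Seal = 2*2 = 4, Spring = 2*3 = 6.
Iteration 3: components of {Seal,Spring} -> Motor = 4*4 = 16, Shaft = 4*1 = 4.
Iteration 4: components of {Motor,Shaft} -> Cover = 16*2 = 32.
Iteration 5: components of {Cover} -> Frame = 32*3 = 96.
Iteration 6: no further components; recursion stops.

4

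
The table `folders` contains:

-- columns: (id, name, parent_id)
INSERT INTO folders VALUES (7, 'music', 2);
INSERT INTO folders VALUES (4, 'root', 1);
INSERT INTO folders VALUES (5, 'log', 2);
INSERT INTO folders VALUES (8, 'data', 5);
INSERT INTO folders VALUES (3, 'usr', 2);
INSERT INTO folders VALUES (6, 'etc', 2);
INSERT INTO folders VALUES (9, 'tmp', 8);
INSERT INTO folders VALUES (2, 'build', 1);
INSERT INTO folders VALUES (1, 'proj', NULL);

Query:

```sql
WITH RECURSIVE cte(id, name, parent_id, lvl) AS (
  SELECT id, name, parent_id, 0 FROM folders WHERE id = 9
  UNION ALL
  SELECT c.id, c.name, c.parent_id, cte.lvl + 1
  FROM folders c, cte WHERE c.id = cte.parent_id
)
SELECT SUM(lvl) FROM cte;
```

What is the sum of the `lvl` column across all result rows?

10

Base: id=9 (tmp), parent_id=8, lvl 0.
Iteration 1: join on id=8 -> data (id 8, parent_id=5, lvl 1).
Iteration 2: join on id=5 -> log (id 5, parent_id=2, lvl 2).
Iteration 3: join on id=2 -> build (id 2, parent_id=1, lvl 3).
Iteration 4: join on id=1 -> proj (id 1, parent_id=NULL, lvl 4).
Iteration 5: parent_id is NULL; no match; recursion stops.
SUM(lvl) = 0 + 1 + 2 + 3 + 4 = 10.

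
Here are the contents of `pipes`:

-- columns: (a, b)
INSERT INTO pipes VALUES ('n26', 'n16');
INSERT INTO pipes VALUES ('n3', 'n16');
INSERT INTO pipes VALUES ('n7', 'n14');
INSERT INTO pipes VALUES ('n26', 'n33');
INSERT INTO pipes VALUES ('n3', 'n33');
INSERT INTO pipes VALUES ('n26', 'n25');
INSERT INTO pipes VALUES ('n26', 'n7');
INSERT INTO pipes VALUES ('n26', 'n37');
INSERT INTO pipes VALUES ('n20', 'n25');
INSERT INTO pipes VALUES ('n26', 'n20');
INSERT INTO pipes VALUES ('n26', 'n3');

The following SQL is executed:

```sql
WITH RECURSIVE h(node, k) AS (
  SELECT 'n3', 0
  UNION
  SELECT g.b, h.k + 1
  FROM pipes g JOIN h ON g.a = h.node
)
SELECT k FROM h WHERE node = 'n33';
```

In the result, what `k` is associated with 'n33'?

1

Base: (n3, k=0).
Iteration 1: edges from {n3} -> (n16, k=1), (n33, k=1).
Iteration 2: no outgoing edges from {n16,n33}; recursion stops.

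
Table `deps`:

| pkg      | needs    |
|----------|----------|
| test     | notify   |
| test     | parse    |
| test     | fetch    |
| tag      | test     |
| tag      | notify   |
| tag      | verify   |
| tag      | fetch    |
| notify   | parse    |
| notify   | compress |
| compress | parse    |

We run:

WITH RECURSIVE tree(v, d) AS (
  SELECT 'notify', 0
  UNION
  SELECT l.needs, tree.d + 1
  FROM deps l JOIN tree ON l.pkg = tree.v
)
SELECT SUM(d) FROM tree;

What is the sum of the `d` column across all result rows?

4

Base: (notify, d=0).
Iteration 1: edges from {notify} -> (compress, d=1), (parse, d=1).
Iteration 2: edges from {compress,parse} -> (parse, d=2).
Iteration 3: no outgoing edges from {parse}; recursion stops.
SUM(d) = 0 + 1 + 1 + 2 = 4.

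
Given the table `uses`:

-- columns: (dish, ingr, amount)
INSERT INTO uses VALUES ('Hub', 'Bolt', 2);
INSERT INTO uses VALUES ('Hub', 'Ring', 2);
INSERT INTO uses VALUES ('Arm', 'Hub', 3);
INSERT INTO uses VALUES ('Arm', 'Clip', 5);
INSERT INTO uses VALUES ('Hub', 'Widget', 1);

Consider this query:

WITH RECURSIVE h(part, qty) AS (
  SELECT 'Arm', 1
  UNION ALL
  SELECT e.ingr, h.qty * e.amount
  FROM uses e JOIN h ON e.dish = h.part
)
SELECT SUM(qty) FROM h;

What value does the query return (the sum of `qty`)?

24

Base: (Arm, qty=1).
Iteration 1: components of {Arm} -> Clip = 1*5 = 5, Hub = 1*3 = 3.
Iteration 2: components of {Clip,Hub} -> Bolt = 3*2 = 6, Ring = 3*2 = 6, Widget = 3*1 = 3.
Iteration 3: no further components; recursion stops.
SUM(qty) = 1 + 3 + 5 + 3 + 6 + 6 = 24.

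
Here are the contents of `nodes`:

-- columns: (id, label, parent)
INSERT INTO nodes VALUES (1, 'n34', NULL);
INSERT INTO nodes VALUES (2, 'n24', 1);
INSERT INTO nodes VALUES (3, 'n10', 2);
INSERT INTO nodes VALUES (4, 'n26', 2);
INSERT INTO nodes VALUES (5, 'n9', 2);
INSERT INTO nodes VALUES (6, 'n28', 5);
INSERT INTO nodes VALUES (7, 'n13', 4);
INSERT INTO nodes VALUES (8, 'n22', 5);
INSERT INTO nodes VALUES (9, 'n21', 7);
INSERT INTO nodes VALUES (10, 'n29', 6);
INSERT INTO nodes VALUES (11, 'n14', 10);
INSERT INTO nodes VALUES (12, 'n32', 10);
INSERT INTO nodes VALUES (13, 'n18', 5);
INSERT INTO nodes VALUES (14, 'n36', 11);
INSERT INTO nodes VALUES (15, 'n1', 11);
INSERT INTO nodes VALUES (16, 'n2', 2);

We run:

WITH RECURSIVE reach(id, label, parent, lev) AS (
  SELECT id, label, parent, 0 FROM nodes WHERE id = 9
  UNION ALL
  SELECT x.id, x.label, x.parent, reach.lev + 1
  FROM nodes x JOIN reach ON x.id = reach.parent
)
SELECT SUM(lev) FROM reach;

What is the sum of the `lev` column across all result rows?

Base: id=9 (n21), parent=7, lev 0.
Iteration 1: join on id=7 -> n13 (id 7, parent=4, lev 1).
Iteration 2: join on id=4 -> n26 (id 4, parent=2, lev 2).
Iteration 3: join on id=2 -> n24 (id 2, parent=1, lev 3).
Iteration 4: join on id=1 -> n34 (id 1, parent=NULL, lev 4).
Iteration 5: parent is NULL; no match; recursion stops.
SUM(lev) = 0 + 1 + 2 + 3 + 4 = 10.

10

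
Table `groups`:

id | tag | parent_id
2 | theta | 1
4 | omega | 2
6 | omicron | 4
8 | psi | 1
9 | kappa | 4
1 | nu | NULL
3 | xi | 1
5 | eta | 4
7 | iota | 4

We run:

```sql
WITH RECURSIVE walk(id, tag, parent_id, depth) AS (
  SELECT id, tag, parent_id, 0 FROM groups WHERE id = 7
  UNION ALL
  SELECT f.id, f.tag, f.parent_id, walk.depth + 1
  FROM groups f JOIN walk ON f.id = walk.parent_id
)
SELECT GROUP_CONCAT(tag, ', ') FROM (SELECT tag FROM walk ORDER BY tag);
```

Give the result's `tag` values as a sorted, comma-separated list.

Base: id=7 (iota), parent_id=4, depth 0.
Iteration 1: join on id=4 -> omega (id 4, parent_id=2, depth 1).
Iteration 2: join on id=2 -> theta (id 2, parent_id=1, depth 2).
Iteration 3: join on id=1 -> nu (id 1, parent_id=NULL, depth 3).
Iteration 4: parent_id is NULL; no match; recursion stops.

iota, nu, omega, theta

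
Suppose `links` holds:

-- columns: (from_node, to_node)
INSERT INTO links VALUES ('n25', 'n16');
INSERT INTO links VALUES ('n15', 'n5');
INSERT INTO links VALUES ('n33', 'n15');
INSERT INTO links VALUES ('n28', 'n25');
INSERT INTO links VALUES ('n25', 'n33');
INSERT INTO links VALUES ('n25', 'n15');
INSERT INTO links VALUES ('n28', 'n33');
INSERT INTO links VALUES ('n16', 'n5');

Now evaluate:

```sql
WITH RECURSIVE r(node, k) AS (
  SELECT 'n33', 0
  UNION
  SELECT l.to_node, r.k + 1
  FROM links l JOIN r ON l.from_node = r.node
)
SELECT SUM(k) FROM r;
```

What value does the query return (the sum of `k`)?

3

Base: (n33, k=0).
Iteration 1: edges from {n33} -> (n15, k=1).
Iteration 2: edges from {n15} -> (n5, k=2).
Iteration 3: no outgoing edges from {n5}; recursion stops.
SUM(k) = 0 + 1 + 2 = 3.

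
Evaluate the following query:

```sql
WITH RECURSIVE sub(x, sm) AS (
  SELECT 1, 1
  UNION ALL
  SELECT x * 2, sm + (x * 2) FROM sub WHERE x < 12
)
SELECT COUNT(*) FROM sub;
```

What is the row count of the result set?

Base: x=1, sm=1.
Iteration 1: 1 < 12 holds -> x = 1 * 2 = 2, sm = 1 + 2 = 3.
Iteration 2: 2 < 12 holds -> x = 2 * 2 = 4, sm = 3 + 4 = 7.
Iteration 3: 4 < 12 holds -> x = 4 * 2 = 8, sm = 7 + 8 = 15.
Iteration 4: 8 < 12 holds -> x = 8 * 2 = 16, sm = 15 + 16 = 31.
Iteration 5: 16 < 12 fails; recursion stops.
Total rows emitted: 5.

5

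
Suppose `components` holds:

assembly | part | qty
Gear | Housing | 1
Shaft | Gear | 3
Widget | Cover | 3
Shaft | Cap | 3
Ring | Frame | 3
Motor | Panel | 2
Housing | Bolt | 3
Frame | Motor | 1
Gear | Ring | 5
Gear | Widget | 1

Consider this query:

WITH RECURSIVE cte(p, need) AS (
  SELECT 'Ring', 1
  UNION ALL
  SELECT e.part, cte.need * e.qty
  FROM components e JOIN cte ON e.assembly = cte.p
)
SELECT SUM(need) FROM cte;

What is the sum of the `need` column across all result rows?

13

Base: (Ring, need=1).
Iteration 1: components of {Ring} -> Frame = 1*3 = 3.
Iteration 2: components of {Frame} -> Motor = 3*1 = 3.
Iteration 3: components of {Motor} -> Panel = 3*2 = 6.
Iteration 4: no further components; recursion stops.
SUM(need) = 1 + 3 + 3 + 6 = 13.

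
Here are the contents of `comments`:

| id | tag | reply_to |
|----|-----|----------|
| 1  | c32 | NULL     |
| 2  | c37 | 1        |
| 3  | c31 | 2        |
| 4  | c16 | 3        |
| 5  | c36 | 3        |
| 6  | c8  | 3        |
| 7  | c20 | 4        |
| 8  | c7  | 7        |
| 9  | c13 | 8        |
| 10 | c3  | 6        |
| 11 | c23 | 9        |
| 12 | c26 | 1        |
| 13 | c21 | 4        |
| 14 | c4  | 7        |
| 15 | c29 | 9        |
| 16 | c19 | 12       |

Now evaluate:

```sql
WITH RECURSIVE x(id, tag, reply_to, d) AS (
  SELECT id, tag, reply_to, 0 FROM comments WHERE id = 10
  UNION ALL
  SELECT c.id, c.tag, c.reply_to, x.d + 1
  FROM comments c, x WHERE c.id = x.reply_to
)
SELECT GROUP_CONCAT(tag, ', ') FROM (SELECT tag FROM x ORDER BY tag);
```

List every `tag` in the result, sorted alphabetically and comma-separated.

c3, c31, c32, c37, c8

Base: id=10 (c3), reply_to=6, d 0.
Iteration 1: join on id=6 -> c8 (id 6, reply_to=3, d 1).
Iteration 2: join on id=3 -> c31 (id 3, reply_to=2, d 2).
Iteration 3: join on id=2 -> c37 (id 2, reply_to=1, d 3).
Iteration 4: join on id=1 -> c32 (id 1, reply_to=NULL, d 4).
Iteration 5: reply_to is NULL; no match; recursion stops.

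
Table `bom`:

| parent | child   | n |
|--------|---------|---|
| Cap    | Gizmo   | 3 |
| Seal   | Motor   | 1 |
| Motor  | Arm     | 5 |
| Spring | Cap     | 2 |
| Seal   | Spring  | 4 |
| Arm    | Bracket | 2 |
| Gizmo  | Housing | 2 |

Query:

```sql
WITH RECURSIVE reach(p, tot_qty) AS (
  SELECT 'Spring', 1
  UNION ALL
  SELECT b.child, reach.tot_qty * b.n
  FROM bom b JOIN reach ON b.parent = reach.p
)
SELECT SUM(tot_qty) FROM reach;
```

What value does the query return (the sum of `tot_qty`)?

Base: (Spring, tot_qty=1).
Iteration 1: components of {Spring} -> Cap = 1*2 = 2.
Iteration 2: components of {Cap} -> Gizmo = 2*3 = 6.
Iteration 3: components of {Gizmo} -> Housing = 6*2 = 12.
Iteration 4: no further components; recursion stops.
SUM(tot_qty) = 1 + 2 + 6 + 12 = 21.

21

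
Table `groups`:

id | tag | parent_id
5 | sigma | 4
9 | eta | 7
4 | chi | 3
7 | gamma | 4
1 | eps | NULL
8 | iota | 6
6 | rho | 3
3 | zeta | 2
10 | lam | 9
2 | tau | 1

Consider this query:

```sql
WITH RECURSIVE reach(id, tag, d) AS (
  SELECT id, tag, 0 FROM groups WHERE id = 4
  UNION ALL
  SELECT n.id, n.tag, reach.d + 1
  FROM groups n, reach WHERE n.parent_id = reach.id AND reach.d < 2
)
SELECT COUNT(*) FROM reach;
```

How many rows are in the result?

4

Base: id=4 (chi) at d 0.
Iteration 1: rows with parent_id in {4} -> sigma (id 5, d 1), gamma (id 7, d 1).
Iteration 2: rows with parent_id in {5,7} -> eta (id 9, d 2).
Iteration 3: d < 2 fails for all current rows; recursion stops.
Total rows emitted: 4.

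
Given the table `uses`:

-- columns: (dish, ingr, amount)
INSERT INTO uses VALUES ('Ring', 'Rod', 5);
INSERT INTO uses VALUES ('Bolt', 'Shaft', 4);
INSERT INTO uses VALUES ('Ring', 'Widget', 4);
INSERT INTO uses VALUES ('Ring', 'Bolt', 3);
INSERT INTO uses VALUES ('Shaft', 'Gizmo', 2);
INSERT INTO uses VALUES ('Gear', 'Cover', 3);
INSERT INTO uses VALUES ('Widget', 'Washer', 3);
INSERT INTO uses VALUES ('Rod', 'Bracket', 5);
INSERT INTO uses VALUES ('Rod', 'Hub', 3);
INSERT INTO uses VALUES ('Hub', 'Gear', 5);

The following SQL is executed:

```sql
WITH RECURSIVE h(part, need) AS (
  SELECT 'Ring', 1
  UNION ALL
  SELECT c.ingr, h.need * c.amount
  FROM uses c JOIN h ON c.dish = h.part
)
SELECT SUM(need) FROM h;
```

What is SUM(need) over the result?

401

Base: (Ring, need=1).
Iteration 1: components of {Ring} -> Bolt = 1*3 = 3, Rod = 1*5 = 5, Widget = 1*4 = 4.
Iteration 2: components of {Bolt,Rod,Widget} -> Bracket = 5*5 = 25, Hub = 5*3 = 15, Shaft = 3*4 = 12, Washer = 4*3 = 12.
Iteration 3: components of {Bracket,Hub,Shaft,Washer} -> Gear = 15*5 = 75, Gizmo = 12*2 = 24.
Iteration 4: components of {Gear,Gizmo} -> Cover = 75*3 = 225.
Iteration 5: no further components; recursion stops.
SUM(need) = 1 + 3 + 4 + 5 + 12 + 12 + 15 + 25 + 24 + 75 + 225 = 401.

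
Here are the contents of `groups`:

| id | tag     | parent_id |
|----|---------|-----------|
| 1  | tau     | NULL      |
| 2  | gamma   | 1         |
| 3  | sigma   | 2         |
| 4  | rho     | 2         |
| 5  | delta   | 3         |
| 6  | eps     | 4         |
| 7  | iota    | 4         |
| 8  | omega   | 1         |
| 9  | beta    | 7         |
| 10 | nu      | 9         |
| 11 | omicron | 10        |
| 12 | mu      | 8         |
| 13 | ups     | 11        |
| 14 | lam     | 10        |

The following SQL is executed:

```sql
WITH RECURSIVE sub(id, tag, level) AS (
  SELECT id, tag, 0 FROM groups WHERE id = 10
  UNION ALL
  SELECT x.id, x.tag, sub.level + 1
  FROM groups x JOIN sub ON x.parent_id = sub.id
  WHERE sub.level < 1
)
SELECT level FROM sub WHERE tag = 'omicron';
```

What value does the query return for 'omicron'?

Base: id=10 (nu) at level 0.
Iteration 1: rows with parent_id in {10} -> omicron (id 11, level 1), lam (id 14, level 1).
Iteration 2: level < 1 fails for all current rows; recursion stops.

1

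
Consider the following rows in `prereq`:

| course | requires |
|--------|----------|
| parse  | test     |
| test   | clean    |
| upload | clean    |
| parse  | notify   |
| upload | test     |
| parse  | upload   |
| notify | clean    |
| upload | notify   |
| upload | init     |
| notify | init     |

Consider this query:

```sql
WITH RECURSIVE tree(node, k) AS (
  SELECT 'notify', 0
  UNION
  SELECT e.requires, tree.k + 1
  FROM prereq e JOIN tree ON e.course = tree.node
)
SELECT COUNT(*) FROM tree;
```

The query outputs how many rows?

Base: (notify, k=0).
Iteration 1: edges from {notify} -> (clean, k=1), (init, k=1).
Iteration 2: no outgoing edges from {clean,init}; recursion stops.
Total rows emitted: 3.

3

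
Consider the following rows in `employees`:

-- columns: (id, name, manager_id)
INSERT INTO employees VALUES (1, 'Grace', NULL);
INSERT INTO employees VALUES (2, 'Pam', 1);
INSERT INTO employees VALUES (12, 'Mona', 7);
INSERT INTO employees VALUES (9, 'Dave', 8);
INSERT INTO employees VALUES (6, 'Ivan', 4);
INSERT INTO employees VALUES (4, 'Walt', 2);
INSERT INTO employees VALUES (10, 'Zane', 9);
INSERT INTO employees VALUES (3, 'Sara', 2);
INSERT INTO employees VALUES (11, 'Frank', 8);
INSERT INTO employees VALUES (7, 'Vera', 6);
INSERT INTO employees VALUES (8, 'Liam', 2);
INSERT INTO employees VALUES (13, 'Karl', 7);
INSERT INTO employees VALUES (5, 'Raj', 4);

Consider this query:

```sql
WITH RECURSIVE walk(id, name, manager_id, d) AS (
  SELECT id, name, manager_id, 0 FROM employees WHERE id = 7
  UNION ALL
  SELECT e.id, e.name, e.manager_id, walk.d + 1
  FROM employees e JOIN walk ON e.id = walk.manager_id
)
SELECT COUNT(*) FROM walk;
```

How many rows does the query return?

Base: id=7 (Vera), manager_id=6, d 0.
Iteration 1: join on id=6 -> Ivan (id 6, manager_id=4, d 1).
Iteration 2: join on id=4 -> Walt (id 4, manager_id=2, d 2).
Iteration 3: join on id=2 -> Pam (id 2, manager_id=1, d 3).
Iteration 4: join on id=1 -> Grace (id 1, manager_id=NULL, d 4).
Iteration 5: manager_id is NULL; no match; recursion stops.
Total rows emitted: 5.

5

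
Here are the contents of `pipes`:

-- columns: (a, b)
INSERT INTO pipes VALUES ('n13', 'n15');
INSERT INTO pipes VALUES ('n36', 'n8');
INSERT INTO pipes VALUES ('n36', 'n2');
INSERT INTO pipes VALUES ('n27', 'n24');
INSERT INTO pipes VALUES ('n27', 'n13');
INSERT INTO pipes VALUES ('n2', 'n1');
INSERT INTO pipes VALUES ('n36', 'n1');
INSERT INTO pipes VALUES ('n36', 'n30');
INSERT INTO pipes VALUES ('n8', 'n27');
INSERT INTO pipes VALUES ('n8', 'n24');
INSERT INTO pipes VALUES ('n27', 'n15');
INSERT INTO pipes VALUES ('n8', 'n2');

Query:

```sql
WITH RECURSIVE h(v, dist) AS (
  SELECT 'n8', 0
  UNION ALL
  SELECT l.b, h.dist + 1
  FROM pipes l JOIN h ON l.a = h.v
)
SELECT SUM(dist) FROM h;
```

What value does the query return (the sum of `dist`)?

14

Base: (n8, dist=0).
Iteration 1: edges from {n8} -> (n2, dist=1), (n24, dist=1), (n27, dist=1).
Iteration 2: edges from {n2,n24,n27} -> (n1, dist=2), (n13, dist=2), (n15, dist=2), (n24, dist=2).
Iteration 3: edges from {n1,n13,n15,n24} -> (n15, dist=3).
Iteration 4: no outgoing edges from {n15}; recursion stops.
SUM(dist) = 0 + 1 + 1 + 1 + 2 + 2 + 2 + 2 + 3 = 14.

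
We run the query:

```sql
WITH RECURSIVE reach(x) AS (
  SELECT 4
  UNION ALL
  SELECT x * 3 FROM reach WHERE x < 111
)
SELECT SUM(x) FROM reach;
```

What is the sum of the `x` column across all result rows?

484

Base: x=4.
Iteration 1: 4 < 111 holds -> x = 4 * 3 = 12.
Iteration 2: 12 < 111 holds -> x = 12 * 3 = 36.
Iteration 3: 36 < 111 holds -> x = 36 * 3 = 108.
Iteration 4: 108 < 111 holds -> x = 108 * 3 = 324.
Iteration 5: 324 < 111 fails; recursion stops.
SUM(x) = 4 + 12 + 36 + 108 + 324 = 484.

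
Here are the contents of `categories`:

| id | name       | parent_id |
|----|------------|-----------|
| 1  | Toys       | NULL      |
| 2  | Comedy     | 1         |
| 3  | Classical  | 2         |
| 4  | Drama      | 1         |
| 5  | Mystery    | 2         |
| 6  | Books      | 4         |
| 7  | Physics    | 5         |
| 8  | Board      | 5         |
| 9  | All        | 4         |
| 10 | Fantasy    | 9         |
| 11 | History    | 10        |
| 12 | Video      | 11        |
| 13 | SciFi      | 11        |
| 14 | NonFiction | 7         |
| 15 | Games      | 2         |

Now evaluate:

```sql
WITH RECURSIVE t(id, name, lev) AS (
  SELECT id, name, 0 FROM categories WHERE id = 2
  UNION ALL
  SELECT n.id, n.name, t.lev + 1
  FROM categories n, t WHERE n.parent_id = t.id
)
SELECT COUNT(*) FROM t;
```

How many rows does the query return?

7

Base: id=2 (Comedy) at lev 0.
Iteration 1: rows with parent_id in {2} -> Classical (id 3, lev 1), Mystery (id 5, lev 1), Games (id 15, lev 1).
Iteration 2: rows with parent_id in {3,5,15} -> Physics (id 7, lev 2), Board (id 8, lev 2).
Iteration 3: rows with parent_id in {7,8} -> NonFiction (id 14, lev 3).
Iteration 4: no rows with parent_id in {14}; recursion stops.
Total rows emitted: 7.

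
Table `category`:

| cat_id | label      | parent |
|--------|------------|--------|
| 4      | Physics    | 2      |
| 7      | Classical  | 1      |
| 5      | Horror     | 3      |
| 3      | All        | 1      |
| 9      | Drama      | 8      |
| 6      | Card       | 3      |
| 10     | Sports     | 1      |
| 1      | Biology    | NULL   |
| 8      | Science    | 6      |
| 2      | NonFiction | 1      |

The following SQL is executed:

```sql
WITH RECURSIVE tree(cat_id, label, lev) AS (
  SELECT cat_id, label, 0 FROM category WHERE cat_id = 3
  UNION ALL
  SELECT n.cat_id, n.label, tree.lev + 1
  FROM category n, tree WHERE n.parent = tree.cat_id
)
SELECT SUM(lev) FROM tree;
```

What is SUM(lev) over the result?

7

Base: cat_id=3 (All) at lev 0.
Iteration 1: rows with parent in {3} -> Horror (id 5, lev 1), Card (id 6, lev 1).
Iteration 2: rows with parent in {5,6} -> Science (id 8, lev 2).
Iteration 3: rows with parent in {8} -> Drama (id 9, lev 3).
Iteration 4: no rows with parent in {9}; recursion stops.
SUM(lev) = 0 + 1 + 1 + 2 + 3 = 7.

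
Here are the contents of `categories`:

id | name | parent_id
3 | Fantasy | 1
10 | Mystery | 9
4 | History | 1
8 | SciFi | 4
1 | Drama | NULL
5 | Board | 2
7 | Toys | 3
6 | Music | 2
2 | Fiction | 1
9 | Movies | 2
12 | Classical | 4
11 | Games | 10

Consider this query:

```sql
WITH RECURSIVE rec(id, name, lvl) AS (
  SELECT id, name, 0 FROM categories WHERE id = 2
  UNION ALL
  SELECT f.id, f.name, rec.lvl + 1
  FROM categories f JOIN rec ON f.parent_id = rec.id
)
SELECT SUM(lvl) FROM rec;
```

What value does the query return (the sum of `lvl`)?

8

Base: id=2 (Fiction) at lvl 0.
Iteration 1: rows with parent_id in {2} -> Board (id 5, lvl 1), Music (id 6, lvl 1), Movies (id 9, lvl 1).
Iteration 2: rows with parent_id in {5,6,9} -> Mystery (id 10, lvl 2).
Iteration 3: rows with parent_id in {10} -> Games (id 11, lvl 3).
Iteration 4: no rows with parent_id in {11}; recursion stops.
SUM(lvl) = 0 + 1 + 1 + 1 + 2 + 3 = 8.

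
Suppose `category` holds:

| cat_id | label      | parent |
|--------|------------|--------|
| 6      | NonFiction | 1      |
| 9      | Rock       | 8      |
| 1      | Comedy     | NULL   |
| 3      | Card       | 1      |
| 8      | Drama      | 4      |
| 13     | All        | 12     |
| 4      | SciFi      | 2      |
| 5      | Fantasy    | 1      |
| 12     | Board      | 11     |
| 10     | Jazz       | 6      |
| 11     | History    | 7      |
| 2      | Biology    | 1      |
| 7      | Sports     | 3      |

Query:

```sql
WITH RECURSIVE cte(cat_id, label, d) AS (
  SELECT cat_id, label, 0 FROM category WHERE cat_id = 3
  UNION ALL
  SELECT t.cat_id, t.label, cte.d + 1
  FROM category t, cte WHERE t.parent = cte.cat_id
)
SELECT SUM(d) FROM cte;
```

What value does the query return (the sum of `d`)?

10

Base: cat_id=3 (Card) at d 0.
Iteration 1: rows with parent in {3} -> Sports (id 7, d 1).
Iteration 2: rows with parent in {7} -> History (id 11, d 2).
Iteration 3: rows with parent in {11} -> Board (id 12, d 3).
Iteration 4: rows with parent in {12} -> All (id 13, d 4).
Iteration 5: no rows with parent in {13}; recursion stops.
SUM(d) = 0 + 1 + 2 + 3 + 4 = 10.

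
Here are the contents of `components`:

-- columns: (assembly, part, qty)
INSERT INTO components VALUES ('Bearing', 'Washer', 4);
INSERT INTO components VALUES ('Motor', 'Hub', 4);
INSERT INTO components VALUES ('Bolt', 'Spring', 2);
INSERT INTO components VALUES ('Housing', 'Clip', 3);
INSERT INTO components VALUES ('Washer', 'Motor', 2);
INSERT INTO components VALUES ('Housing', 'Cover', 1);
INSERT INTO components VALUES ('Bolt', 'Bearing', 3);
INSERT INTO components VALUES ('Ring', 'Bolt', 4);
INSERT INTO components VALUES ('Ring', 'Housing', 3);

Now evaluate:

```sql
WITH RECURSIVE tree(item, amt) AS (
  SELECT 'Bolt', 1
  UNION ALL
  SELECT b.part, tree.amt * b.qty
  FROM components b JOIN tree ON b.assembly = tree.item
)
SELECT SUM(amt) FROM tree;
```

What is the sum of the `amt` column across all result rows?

138

Base: (Bolt, amt=1).
Iteration 1: components of {Bolt} -> Bearing = 1*3 = 3, Spring = 1*2 = 2.
Iteration 2: components of {Bearing,Spring} -> Washer = 3*4 = 12.
Iteration 3: components of {Washer} -> Motor = 12*2 = 24.
Iteration 4: components of {Motor} -> Hub = 24*4 = 96.
Iteration 5: no further components; recursion stops.
SUM(amt) = 1 + 2 + 3 + 12 + 24 + 96 = 138.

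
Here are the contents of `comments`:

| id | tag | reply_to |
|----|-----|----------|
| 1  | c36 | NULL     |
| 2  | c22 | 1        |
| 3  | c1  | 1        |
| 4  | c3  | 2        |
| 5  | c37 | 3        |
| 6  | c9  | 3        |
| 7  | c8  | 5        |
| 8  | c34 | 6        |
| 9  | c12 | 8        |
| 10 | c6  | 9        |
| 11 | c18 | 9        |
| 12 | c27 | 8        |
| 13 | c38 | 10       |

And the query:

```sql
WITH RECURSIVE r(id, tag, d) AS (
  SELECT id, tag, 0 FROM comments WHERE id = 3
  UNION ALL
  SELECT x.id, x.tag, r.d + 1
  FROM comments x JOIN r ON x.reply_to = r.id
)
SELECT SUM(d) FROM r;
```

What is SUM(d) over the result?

Base: id=3 (c1) at d 0.
Iteration 1: rows with reply_to in {3} -> c37 (id 5, d 1), c9 (id 6, d 1).
Iteration 2: rows with reply_to in {5,6} -> c8 (id 7, d 2), c34 (id 8, d 2).
Iteration 3: rows with reply_to in {7,8} -> c12 (id 9, d 3), c27 (id 12, d 3).
Iteration 4: rows with reply_to in {9,12} -> c6 (id 10, d 4), c18 (id 11, d 4).
Iteration 5: rows with reply_to in {10,11} -> c38 (id 13, d 5).
Iteration 6: no rows with reply_to in {13}; recursion stops.
SUM(d) = 0 + 1 + 1 + 2 + 2 + 3 + 3 + 4 + 4 + 5 = 25.

25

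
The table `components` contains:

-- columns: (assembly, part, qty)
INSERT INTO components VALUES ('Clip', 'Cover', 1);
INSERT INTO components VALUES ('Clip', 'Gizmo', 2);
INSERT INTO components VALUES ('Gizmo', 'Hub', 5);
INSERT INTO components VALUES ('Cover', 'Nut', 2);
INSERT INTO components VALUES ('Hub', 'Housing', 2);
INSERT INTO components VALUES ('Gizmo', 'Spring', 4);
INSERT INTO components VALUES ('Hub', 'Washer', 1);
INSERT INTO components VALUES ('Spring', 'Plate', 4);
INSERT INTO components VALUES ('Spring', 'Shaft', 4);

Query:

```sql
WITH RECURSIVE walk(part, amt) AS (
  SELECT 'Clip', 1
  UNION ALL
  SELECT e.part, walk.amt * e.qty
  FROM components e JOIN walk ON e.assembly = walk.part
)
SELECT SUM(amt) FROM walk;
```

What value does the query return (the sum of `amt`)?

Base: (Clip, amt=1).
Iteration 1: components of {Clip} -> Cover = 1*1 = 1, Gizmo = 1*2 = 2.
Iteration 2: components of {Cover,Gizmo} -> Hub = 2*5 = 10, Nut = 1*2 = 2, Spring = 2*4 = 8.
Iteration 3: components of {Hub,Nut,Spring} -> Housing = 10*2 = 20, Plate = 8*4 = 32, Shaft = 8*4 = 32, Washer = 10*1 = 10.
Iteration 4: no further components; recursion stops.
SUM(amt) = 1 + 1 + 2 + 2 + 10 + 8 + 20 + 10 + 32 + 32 = 118.

118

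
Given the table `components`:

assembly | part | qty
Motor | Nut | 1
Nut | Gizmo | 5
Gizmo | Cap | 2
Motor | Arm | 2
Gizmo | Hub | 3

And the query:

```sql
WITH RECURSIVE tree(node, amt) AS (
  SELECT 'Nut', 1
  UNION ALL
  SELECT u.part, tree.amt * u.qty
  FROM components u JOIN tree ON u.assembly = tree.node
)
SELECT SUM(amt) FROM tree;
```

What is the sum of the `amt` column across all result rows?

31

Base: (Nut, amt=1).
Iteration 1: components of {Nut} -> Gizmo = 1*5 = 5.
Iteration 2: components of {Gizmo} -> Cap = 5*2 = 10, Hub = 5*3 = 15.
Iteration 3: no further components; recursion stops.
SUM(amt) = 1 + 5 + 10 + 15 = 31.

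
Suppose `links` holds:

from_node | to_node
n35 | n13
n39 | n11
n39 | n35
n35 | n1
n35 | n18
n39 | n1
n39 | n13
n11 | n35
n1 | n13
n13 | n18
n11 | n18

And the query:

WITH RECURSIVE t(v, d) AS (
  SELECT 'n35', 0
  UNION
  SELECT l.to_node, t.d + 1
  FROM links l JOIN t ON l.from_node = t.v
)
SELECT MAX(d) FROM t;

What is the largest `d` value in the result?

3

Base: (n35, d=0).
Iteration 1: edges from {n35} -> (n1, d=1), (n13, d=1), (n18, d=1).
Iteration 2: edges from {n1,n13,n18} -> (n13, d=2), (n18, d=2).
Iteration 3: edges from {n13,n18} -> (n18, d=3).
Iteration 4: no outgoing edges from {n18}; recursion stops.
d values: 0, 1, 1, 1, 2, 2, 3; the maximum is 3.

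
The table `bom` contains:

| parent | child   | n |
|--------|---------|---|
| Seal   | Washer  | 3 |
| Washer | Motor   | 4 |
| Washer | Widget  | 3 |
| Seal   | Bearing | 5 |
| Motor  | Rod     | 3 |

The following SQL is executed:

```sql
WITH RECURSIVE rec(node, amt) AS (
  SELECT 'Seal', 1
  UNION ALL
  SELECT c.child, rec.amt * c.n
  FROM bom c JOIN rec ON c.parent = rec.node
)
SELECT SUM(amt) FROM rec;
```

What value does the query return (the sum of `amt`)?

66

Base: (Seal, amt=1).
Iteration 1: components of {Seal} -> Bearing = 1*5 = 5, Washer = 1*3 = 3.
Iteration 2: components of {Bearing,Washer} -> Motor = 3*4 = 12, Widget = 3*3 = 9.
Iteration 3: components of {Motor,Widget} -> Rod = 12*3 = 36.
Iteration 4: no further components; recursion stops.
SUM(amt) = 1 + 3 + 5 + 12 + 9 + 36 = 66.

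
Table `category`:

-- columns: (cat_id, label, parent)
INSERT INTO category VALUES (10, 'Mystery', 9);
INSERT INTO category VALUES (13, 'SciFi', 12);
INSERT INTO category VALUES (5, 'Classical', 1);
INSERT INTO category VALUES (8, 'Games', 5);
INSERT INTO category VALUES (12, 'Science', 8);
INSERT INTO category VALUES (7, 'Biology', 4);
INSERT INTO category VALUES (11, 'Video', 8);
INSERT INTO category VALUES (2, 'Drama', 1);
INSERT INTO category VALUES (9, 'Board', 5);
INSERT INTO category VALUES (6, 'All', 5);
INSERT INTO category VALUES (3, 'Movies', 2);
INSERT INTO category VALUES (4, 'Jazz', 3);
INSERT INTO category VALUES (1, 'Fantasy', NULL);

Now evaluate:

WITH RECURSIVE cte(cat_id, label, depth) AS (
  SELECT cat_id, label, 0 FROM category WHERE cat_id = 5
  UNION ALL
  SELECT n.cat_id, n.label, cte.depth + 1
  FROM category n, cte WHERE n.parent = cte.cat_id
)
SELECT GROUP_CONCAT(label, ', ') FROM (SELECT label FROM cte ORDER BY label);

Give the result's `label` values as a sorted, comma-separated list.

All, Board, Classical, Games, Mystery, SciFi, Science, Video

Base: cat_id=5 (Classical) at depth 0.
Iteration 1: rows with parent in {5} -> All (id 6, depth 1), Games (id 8, depth 1), Board (id 9, depth 1).
Iteration 2: rows with parent in {6,8,9} -> Mystery (id 10, depth 2), Video (id 11, depth 2), Science (id 12, depth 2).
Iteration 3: rows with parent in {10,11,12} -> SciFi (id 13, depth 3).
Iteration 4: no rows with parent in {13}; recursion stops.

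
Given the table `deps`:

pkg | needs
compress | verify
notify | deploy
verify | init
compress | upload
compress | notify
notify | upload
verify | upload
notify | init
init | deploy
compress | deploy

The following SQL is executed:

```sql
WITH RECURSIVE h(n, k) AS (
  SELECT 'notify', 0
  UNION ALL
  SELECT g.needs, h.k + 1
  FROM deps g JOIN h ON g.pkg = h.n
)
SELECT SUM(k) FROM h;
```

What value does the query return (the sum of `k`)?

5

Base: (notify, k=0).
Iteration 1: edges from {notify} -> (deploy, k=1), (init, k=1), (upload, k=1).
Iteration 2: edges from {deploy,init,upload} -> (deploy, k=2).
Iteration 3: no outgoing edges from {deploy}; recursion stops.
SUM(k) = 0 + 1 + 1 + 1 + 2 = 5.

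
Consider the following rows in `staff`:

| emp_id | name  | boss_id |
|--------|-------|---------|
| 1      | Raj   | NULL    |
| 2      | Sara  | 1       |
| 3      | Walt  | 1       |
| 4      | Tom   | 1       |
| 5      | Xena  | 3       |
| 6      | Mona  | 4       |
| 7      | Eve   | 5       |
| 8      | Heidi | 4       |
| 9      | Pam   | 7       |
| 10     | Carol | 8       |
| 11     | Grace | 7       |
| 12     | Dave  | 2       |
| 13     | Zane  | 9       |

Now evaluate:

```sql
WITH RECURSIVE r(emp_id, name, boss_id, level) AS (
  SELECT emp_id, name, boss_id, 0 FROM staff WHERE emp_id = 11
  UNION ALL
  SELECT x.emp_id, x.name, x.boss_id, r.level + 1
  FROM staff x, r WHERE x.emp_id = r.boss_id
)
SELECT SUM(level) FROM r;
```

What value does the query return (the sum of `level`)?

Base: emp_id=11 (Grace), boss_id=7, level 0.
Iteration 1: join on emp_id=7 -> Eve (id 7, boss_id=5, level 1).
Iteration 2: join on emp_id=5 -> Xena (id 5, boss_id=3, level 2).
Iteration 3: join on emp_id=3 -> Walt (id 3, boss_id=1, level 3).
Iteration 4: join on emp_id=1 -> Raj (id 1, boss_id=NULL, level 4).
Iteration 5: boss_id is NULL; no match; recursion stops.
SUM(level) = 0 + 1 + 2 + 3 + 4 = 10.

10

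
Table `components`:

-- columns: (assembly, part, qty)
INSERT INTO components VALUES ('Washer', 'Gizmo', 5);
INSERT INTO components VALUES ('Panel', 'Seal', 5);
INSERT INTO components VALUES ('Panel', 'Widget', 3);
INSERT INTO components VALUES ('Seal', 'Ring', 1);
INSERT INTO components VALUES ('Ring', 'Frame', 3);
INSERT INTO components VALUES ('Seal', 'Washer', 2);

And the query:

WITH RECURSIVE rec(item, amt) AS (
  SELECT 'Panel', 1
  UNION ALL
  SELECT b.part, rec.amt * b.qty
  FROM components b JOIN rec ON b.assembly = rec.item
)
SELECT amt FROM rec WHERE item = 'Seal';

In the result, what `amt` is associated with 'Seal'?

5

Base: (Panel, amt=1).
Iteration 1: components of {Panel} -> Seal = 1*5 = 5, Widget = 1*3 = 3.
Iteration 2: components of {Seal,Widget} -> Ring = 5*1 = 5, Washer = 5*2 = 10.
Iteration 3: components of {Ring,Washer} -> Frame = 5*3 = 15, Gizmo = 10*5 = 50.
Iteration 4: no further components; recursion stops.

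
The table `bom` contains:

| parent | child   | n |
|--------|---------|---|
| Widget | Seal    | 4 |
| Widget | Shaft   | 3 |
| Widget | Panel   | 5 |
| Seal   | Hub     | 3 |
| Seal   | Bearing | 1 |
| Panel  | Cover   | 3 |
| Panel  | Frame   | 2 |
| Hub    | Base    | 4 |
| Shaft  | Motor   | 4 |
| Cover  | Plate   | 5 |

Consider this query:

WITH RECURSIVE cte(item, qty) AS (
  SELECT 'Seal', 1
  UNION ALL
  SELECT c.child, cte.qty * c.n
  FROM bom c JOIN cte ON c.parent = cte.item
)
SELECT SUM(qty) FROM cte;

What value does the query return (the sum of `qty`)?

17

Base: (Seal, qty=1).
Iteration 1: components of {Seal} -> Bearing = 1*1 = 1, Hub = 1*3 = 3.
Iteration 2: components of {Bearing,Hub} -> Base = 3*4 = 12.
Iteration 3: no further components; recursion stops.
SUM(qty) = 1 + 3 + 1 + 12 = 17.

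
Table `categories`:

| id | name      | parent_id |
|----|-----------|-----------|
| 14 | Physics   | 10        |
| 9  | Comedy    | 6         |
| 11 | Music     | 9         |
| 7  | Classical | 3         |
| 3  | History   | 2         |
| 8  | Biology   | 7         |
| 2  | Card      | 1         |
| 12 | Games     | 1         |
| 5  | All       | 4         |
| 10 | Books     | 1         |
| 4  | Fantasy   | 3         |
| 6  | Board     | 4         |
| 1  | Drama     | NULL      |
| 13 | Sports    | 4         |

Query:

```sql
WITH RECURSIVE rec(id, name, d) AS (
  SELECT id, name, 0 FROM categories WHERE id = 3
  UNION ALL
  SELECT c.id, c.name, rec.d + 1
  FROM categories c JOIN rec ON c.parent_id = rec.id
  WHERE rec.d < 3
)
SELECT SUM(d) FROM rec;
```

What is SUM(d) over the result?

Base: id=3 (History) at d 0.
Iteration 1: rows with parent_id in {3} -> Fantasy (id 4, d 1), Classical (id 7, d 1).
Iteration 2: rows with parent_id in {4,7} -> All (id 5, d 2), Board (id 6, d 2), Biology (id 8, d 2), Sports (id 13, d 2).
Iteration 3: rows with parent_id in {5,6,8,13} -> Comedy (id 9, d 3).
Iteration 4: d < 3 fails for all current rows; recursion stops.
SUM(d) = 0 + 1 + 1 + 2 + 2 + 2 + 2 + 3 = 13.

13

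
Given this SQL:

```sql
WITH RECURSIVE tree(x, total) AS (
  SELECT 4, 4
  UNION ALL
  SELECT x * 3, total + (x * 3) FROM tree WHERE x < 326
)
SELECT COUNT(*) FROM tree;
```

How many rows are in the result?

Base: x=4, total=4.
Iteration 1: 4 < 326 holds -> x = 4 * 3 = 12, total = 4 + 12 = 16.
Iteration 2: 12 < 326 holds -> x = 12 * 3 = 36, total = 16 + 36 = 52.
Iteration 3: 36 < 326 holds -> x = 36 * 3 = 108, total = 52 + 108 = 160.
Iteration 4: 108 < 326 holds -> x = 108 * 3 = 324, total = 160 + 324 = 484.
Iteration 5: 324 < 326 holds -> x = 324 * 3 = 972, total = 484 + 972 = 1456.
Iteration 6: 972 < 326 fails; recursion stops.
Total rows emitted: 6.

6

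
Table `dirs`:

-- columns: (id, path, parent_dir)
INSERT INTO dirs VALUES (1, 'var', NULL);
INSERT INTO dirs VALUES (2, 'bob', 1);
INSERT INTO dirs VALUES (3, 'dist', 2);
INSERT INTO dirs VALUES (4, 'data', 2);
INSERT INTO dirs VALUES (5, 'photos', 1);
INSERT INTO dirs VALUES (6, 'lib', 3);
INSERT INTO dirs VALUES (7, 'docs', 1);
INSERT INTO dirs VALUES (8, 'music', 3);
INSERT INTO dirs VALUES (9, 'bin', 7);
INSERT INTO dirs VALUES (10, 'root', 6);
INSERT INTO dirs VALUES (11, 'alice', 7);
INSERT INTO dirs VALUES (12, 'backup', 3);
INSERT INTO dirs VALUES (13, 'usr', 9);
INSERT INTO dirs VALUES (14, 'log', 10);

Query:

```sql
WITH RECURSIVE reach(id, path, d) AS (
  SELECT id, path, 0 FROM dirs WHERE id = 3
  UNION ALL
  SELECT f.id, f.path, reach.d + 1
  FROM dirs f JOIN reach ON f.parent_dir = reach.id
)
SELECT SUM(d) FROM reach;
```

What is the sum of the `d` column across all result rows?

Base: id=3 (dist) at d 0.
Iteration 1: rows with parent_dir in {3} -> lib (id 6, d 1), music (id 8, d 1), backup (id 12, d 1).
Iteration 2: rows with parent_dir in {6,8,12} -> root (id 10, d 2).
Iteration 3: rows with parent_dir in {10} -> log (id 14, d 3).
Iteration 4: no rows with parent_dir in {14}; recursion stops.
SUM(d) = 0 + 1 + 1 + 1 + 2 + 3 = 8.

8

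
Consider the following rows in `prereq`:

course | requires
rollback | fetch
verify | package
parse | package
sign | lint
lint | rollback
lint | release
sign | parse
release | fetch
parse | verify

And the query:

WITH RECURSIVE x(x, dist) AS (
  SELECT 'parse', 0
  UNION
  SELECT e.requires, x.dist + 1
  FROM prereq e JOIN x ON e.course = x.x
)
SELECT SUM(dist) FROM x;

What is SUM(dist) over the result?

Base: (parse, dist=0).
Iteration 1: edges from {parse} -> (package, dist=1), (verify, dist=1).
Iteration 2: edges from {package,verify} -> (package, dist=2).
Iteration 3: no outgoing edges from {package}; recursion stops.
SUM(dist) = 0 + 1 + 1 + 2 = 4.

4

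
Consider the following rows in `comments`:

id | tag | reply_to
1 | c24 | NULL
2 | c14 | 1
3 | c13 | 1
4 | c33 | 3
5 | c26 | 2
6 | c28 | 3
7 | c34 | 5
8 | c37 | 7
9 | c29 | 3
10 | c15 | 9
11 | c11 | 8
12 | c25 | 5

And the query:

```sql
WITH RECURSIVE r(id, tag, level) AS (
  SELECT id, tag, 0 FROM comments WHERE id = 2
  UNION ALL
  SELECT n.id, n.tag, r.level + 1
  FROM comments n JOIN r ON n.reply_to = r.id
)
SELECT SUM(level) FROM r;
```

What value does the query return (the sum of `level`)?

12

Base: id=2 (c14) at level 0.
Iteration 1: rows with reply_to in {2} -> c26 (id 5, level 1).
Iteration 2: rows with reply_to in {5} -> c34 (id 7, level 2), c25 (id 12, level 2).
Iteration 3: rows with reply_to in {7,12} -> c37 (id 8, level 3).
Iteration 4: rows with reply_to in {8} -> c11 (id 11, level 4).
Iteration 5: no rows with reply_to in {11}; recursion stops.
SUM(level) = 0 + 1 + 2 + 2 + 3 + 4 = 12.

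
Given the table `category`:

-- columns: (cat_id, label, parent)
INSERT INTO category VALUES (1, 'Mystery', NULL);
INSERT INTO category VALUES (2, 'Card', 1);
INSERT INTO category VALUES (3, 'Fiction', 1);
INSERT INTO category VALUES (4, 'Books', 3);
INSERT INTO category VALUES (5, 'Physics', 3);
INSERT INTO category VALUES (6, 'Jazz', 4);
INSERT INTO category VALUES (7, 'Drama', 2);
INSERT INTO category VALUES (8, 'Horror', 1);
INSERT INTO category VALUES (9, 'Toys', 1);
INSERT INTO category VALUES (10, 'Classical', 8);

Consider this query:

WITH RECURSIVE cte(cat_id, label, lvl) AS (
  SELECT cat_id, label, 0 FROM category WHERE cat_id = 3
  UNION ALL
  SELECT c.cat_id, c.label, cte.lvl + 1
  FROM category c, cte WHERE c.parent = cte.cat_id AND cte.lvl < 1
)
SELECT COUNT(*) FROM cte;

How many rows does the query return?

3

Base: cat_id=3 (Fiction) at lvl 0.
Iteration 1: rows with parent in {3} -> Books (id 4, lvl 1), Physics (id 5, lvl 1).
Iteration 2: lvl < 1 fails for all current rows; recursion stops.
Total rows emitted: 3.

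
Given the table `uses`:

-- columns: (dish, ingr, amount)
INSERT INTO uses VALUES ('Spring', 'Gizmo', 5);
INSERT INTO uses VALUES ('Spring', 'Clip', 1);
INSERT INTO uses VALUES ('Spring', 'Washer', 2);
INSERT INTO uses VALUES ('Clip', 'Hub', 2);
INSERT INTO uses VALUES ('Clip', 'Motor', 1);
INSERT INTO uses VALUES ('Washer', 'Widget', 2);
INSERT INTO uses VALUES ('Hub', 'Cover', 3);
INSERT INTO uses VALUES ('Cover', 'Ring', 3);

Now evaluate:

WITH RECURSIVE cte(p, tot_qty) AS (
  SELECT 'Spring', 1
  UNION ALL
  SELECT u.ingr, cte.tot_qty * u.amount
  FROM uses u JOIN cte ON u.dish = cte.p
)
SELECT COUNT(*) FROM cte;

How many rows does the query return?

9

Base: (Spring, tot_qty=1).
Iteration 1: components of {Spring} -> Clip = 1*1 = 1, Gizmo = 1*5 = 5, Washer = 1*2 = 2.
Iteration 2: components of {Clip,Gizmo,Washer} -> Hub = 1*2 = 2, Motor = 1*1 = 1, Widget = 2*2 = 4.
Iteration 3: components of {Hub,Motor,Widget} -> Cover = 2*3 = 6.
Iteration 4: components of {Cover} -> Ring = 6*3 = 18.
Iteration 5: no further components; recursion stops.
Total rows emitted: 9.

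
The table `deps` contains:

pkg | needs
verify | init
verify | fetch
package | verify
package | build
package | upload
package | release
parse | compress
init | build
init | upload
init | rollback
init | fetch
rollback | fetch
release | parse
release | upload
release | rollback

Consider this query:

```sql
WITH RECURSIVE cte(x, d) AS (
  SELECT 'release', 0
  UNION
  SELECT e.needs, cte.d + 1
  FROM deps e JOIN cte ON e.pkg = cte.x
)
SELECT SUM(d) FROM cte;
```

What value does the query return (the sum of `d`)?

Base: (release, d=0).
Iteration 1: edges from {release} -> (parse, d=1), (rollback, d=1), (upload, d=1).
Iteration 2: edges from {parse,rollback,upload} -> (compress, d=2), (fetch, d=2).
Iteration 3: no outgoing edges from {compress,fetch}; recursion stops.
SUM(d) = 0 + 1 + 1 + 1 + 2 + 2 = 7.

7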